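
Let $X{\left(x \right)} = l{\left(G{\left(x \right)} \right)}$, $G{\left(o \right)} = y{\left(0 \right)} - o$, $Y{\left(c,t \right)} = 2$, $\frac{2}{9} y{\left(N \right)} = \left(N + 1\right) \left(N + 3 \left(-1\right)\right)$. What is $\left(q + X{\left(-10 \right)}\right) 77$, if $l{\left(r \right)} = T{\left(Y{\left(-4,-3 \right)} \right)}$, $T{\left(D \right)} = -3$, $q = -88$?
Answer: $-7007$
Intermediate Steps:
$y{\left(N \right)} = \frac{9 \left(1 + N\right) \left(-3 + N\right)}{2}$ ($y{\left(N \right)} = \frac{9 \left(N + 1\right) \left(N + 3 \left(-1\right)\right)}{2} = \frac{9 \left(1 + N\right) \left(N - 3\right)}{2} = \frac{9 \left(1 + N\right) \left(-3 + N\right)}{2}$)
$G{\left(o \right)} = - \frac{27}{2} - o$ ($G{\left(o \right)} = \left(- \frac{27}{2} - 0 + \frac{9 \cdot 0^{2}}{2}\right) - o = \left(- \frac{27}{2} + 0 + \frac{9}{2} \cdot 0\right) - o = \left(- \frac{27}{2} + 0 + 0\right) - o = - \frac{27}{2} - o$)
$l{\left(r \right)} = -3$
$X{\left(x \right)} = -3$
$\left(q + X{\left(-10 \right)}\right) 77 = \left(-88 - 3\right) 77 = \left(-91\right) 77 = -7007$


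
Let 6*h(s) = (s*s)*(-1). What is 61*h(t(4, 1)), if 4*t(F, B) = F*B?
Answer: -61/6 ≈ -10.167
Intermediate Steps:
t(F, B) = B*F/4 (t(F, B) = (F*B)/4 = (B*F)/4 = B*F/4)
h(s) = -s**2/6 (h(s) = ((s*s)*(-1))/6 = (s**2*(-1))/6 = (-s**2)/6 = -s**2/6)
61*h(t(4, 1)) = 61*(-1**2/6) = 61*(-1/6*1**2) = 61*(-1/6*1) = 61*(-1/6) = -61/6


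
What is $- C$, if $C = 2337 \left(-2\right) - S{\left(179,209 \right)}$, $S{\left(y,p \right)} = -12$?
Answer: $4662$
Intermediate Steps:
$C = -4662$ ($C = 2337 \left(-2\right) - -12 = -4674 + 12 = -4662$)
$- C = \left(-1\right) \left(-4662\right) = 4662$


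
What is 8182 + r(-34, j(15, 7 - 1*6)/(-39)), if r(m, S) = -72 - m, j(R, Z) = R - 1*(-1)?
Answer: 8144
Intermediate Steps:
j(R, Z) = 1 + R (j(R, Z) = R + 1 = 1 + R)
8182 + r(-34, j(15, 7 - 1*6)/(-39)) = 8182 + (-72 - 1*(-34)) = 8182 + (-72 + 34) = 8182 - 38 = 8144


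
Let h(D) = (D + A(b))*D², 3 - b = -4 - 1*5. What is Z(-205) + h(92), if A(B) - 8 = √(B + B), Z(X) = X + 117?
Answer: 846312 + 16928*√6 ≈ 8.8778e+5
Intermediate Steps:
Z(X) = 117 + X
b = 12 (b = 3 - (-4 - 1*5) = 3 - (-4 - 5) = 3 - 1*(-9) = 3 + 9 = 12)
A(B) = 8 + √2*√B (A(B) = 8 + √(B + B) = 8 + √(2*B) = 8 + √2*√B)
h(D) = D²*(8 + D + 2*√6) (h(D) = (D + (8 + √2*√12))*D² = (D + (8 + √2*(2*√3)))*D² = (D + (8 + 2*√6))*D² = (8 + D + 2*√6)*D² = D²*(8 + D + 2*√6))
Z(-205) + h(92) = (117 - 205) + 92²*(8 + 92 + 2*√6) = -88 + 8464*(100 + 2*√6) = -88 + (846400 + 16928*√6) = 846312 + 16928*√6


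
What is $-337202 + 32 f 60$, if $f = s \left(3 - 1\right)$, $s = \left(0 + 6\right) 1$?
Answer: $-314162$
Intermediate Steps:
$s = 6$ ($s = 6 \cdot 1 = 6$)
$f = 12$ ($f = 6 \left(3 - 1\right) = 6 \cdot 2 = 12$)
$-337202 + 32 f 60 = -337202 + 32 \cdot 12 \cdot 60 = -337202 + 384 \cdot 60 = -337202 + 23040 = -314162$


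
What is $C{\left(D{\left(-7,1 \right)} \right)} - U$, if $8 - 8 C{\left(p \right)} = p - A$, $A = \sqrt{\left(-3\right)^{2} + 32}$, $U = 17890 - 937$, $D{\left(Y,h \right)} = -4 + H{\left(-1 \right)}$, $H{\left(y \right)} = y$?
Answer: $- \frac{135611}{8} + \frac{\sqrt{41}}{8} \approx -16951.0$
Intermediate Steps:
$D{\left(Y,h \right)} = -5$ ($D{\left(Y,h \right)} = -4 - 1 = -5$)
$U = 16953$ ($U = 17890 - 937 = 16953$)
$A = \sqrt{41}$ ($A = \sqrt{9 + 32} = \sqrt{41} \approx 6.4031$)
$C{\left(p \right)} = 1 - \frac{p}{8} + \frac{\sqrt{41}}{8}$ ($C{\left(p \right)} = 1 - \frac{p - \sqrt{41}}{8} = 1 - \left(- \frac{\sqrt{41}}{8} + \frac{p}{8}\right) = 1 - \frac{p}{8} + \frac{\sqrt{41}}{8}$)
$C{\left(D{\left(-7,1 \right)} \right)} - U = \left(1 - - \frac{5}{8} + \frac{\sqrt{41}}{8}\right) - 16953 = \left(1 + \frac{5}{8} + \frac{\sqrt{41}}{8}\right) - 16953 = \left(\frac{13}{8} + \frac{\sqrt{41}}{8}\right) - 16953 = - \frac{135611}{8} + \frac{\sqrt{41}}{8}$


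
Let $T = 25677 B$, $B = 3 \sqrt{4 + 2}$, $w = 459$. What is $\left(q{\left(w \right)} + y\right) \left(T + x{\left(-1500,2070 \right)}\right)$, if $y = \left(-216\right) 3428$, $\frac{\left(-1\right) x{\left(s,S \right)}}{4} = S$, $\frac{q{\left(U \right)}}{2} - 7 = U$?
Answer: $6123192480 - 56965656996 \sqrt{6} \approx -1.3341 \cdot 10^{11}$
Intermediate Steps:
$q{\left(U \right)} = 14 + 2 U$
$B = 3 \sqrt{6} \approx 7.3485$
$x{\left(s,S \right)} = - 4 S$
$T = 77031 \sqrt{6}$ ($T = 25677 \cdot 3 \sqrt{6} = 77031 \sqrt{6} \approx 1.8869 \cdot 10^{5}$)
$y = -740448$
$\left(q{\left(w \right)} + y\right) \left(T + x{\left(-1500,2070 \right)}\right) = \left(\left(14 + 2 \cdot 459\right) - 740448\right) \left(77031 \sqrt{6} - 8280\right) = \left(\left(14 + 918\right) - 740448\right) \left(77031 \sqrt{6} - 8280\right) = \left(932 - 740448\right) \left(-8280 + 77031 \sqrt{6}\right) = - 739516 \left(-8280 + 77031 \sqrt{6}\right) = 6123192480 - 56965656996 \sqrt{6}$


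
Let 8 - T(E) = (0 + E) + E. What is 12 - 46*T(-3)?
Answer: -632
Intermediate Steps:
T(E) = 8 - 2*E (T(E) = 8 - ((0 + E) + E) = 8 - (E + E) = 8 - 2*E)
12 - 46*T(-3) = 12 - 46*(8 - 2*(-3)) = 12 - 46*(8 + 6) = 12 - 46*14 = 12 - 644 = -632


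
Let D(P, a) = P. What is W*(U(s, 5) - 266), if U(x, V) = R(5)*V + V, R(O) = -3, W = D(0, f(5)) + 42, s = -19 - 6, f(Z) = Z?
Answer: -11592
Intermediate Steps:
s = -25
W = 42 (W = 0 + 42 = 42)
U(x, V) = -2*V (U(x, V) = -3*V + V = -2*V)
W*(U(s, 5) - 266) = 42*(-2*5 - 266) = 42*(-10 - 266) = 42*(-276) = -11592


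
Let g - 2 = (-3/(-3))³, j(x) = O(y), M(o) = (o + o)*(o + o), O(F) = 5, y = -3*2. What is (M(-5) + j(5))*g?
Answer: 315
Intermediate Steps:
y = -6
M(o) = 4*o² (M(o) = (2*o)*(2*o) = 4*o²)
j(x) = 5
g = 3 (g = 2 + (-3/(-3))³ = 2 + (-3*(-⅓))³ = 2 + 1³ = 2 + 1 = 3)
(M(-5) + j(5))*g = (4*(-5)² + 5)*3 = (4*25 + 5)*3 = (100 + 5)*3 = 105*3 = 315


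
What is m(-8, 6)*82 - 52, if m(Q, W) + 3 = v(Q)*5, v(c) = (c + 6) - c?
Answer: 2162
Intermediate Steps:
v(c) = 6 (v(c) = (6 + c) - c = 6)
m(Q, W) = 27 (m(Q, W) = -3 + 6*5 = -3 + 30 = 27)
m(-8, 6)*82 - 52 = 27*82 - 52 = 2214 - 52 = 2162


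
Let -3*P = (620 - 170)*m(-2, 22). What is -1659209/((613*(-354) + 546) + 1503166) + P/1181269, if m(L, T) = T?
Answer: -1964218299221/1519950634990 ≈ -1.2923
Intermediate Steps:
P = -3300 (P = -(620 - 170)*22/3 = -150*22 = -⅓*9900 = -3300)
-1659209/((613*(-354) + 546) + 1503166) + P/1181269 = -1659209/((613*(-354) + 546) + 1503166) - 3300/1181269 = -1659209/((-217002 + 546) + 1503166) - 3300*1/1181269 = -1659209/(-216456 + 1503166) - 3300/1181269 = -1659209/1286710 - 3300/1181269 = -1964218299221/1519950634990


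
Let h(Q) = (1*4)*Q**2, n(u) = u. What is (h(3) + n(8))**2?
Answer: 1936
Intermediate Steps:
h(Q) = 4*Q**2
(h(3) + n(8))**2 = (4*3**2 + 8)**2 = (4*9 + 8)**2 = (36 + 8)**2 = 44**2 = 1936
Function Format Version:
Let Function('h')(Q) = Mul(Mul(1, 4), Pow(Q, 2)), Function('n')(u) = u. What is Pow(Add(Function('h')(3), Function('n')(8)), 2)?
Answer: 1936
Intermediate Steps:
Function('h')(Q) = Mul(4, Pow(Q, 2))
Pow(Add(Function('h')(3), Function('n')(8)), 2) = Pow(Add(Mul(4, Pow(3, 2)), 8), 2) = Pow(Add(Mul(4, 9), 8), 2) = Pow(Add(36, 8), 2) = Pow(44, 2) = 1936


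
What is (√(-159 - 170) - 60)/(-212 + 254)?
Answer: -10/7 + I*√329/42 ≈ -1.4286 + 0.43187*I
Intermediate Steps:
(√(-159 - 170) - 60)/(-212 + 254) = (√(-329) - 60)/42 = (I*√329 - 60)*(1/42) = (-60 + I*√329)*(1/42) = -10/7 + I*√329/42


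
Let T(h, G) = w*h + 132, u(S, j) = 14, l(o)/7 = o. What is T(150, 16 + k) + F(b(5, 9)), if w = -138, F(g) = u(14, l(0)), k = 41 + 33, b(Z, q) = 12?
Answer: -20554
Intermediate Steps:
l(o) = 7*o
k = 74
F(g) = 14
T(h, G) = 132 - 138*h (T(h, G) = -138*h + 132 = 132 - 138*h)
T(150, 16 + k) + F(b(5, 9)) = (132 - 138*150) + 14 = (132 - 20700) + 14 = -20568 + 14 = -20554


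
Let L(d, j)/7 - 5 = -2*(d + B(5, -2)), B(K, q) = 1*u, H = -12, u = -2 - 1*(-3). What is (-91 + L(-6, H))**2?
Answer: 196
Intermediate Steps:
u = 1 (u = -2 + 3 = 1)
B(K, q) = 1 (B(K, q) = 1*1 = 1)
L(d, j) = 21 - 14*d (L(d, j) = 35 + 7*(-2*(d + 1)) = 35 + 7*(-2*(1 + d)) = 35 + 7*(-2 - 2*d) = 35 + (-14 - 14*d) = 21 - 14*d)
(-91 + L(-6, H))**2 = (-91 + (21 - 14*(-6)))**2 = (-91 + (21 + 84))**2 = (-91 + 105)**2 = 14**2 = 196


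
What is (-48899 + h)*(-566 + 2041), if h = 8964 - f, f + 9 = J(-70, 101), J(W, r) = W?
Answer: -58787600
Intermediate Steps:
f = -79 (f = -9 - 70 = -79)
h = 9043 (h = 8964 - 1*(-79) = 8964 + 79 = 9043)
(-48899 + h)*(-566 + 2041) = (-48899 + 9043)*(-566 + 2041) = -39856*1475 = -58787600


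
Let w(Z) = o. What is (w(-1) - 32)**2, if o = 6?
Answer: 676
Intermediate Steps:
w(Z) = 6
(w(-1) - 32)**2 = (6 - 32)**2 = (-26)**2 = 676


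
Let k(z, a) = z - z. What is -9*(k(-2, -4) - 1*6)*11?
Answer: 594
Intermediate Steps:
k(z, a) = 0
-9*(k(-2, -4) - 1*6)*11 = -9*(0 - 1*6)*11 = -9*(0 - 6)*11 = -9*(-6)*11 = 54*11 = 594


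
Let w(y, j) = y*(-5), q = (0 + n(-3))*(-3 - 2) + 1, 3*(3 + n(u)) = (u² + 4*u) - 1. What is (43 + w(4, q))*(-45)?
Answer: -1035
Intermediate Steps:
n(u) = -10/3 + u²/3 + 4*u/3 (n(u) = -3 + ((u² + 4*u) - 1)/3 = -3 + (-1 + u² + 4*u)/3 = -3 + (-⅓ + u²/3 + 4*u/3) = -10/3 + u²/3 + 4*u/3)
q = 68/3 (q = (0 + (-10/3 + (⅓)*(-3)² + (4/3)*(-3)))*(-3 - 2) + 1 = (0 + (-10/3 + (⅓)*9 - 4))*(-5) + 1 = (0 + (-10/3 + 3 - 4))*(-5) + 1 = (0 - 13/3)*(-5) + 1 = -13/3*(-5) + 1 = 65/3 + 1 = 68/3 ≈ 22.667)
w(y, j) = -5*y
(43 + w(4, q))*(-45) = (43 - 5*4)*(-45) = (43 - 20)*(-45) = 23*(-45) = -1035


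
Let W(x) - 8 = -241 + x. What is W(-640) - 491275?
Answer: -492148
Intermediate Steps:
W(x) = -233 + x (W(x) = 8 + (-241 + x) = -233 + x)
W(-640) - 491275 = (-233 - 640) - 491275 = -873 - 491275 = -492148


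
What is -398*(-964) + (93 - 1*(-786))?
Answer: 384551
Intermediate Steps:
-398*(-964) + (93 - 1*(-786)) = 383672 + (93 + 786) = 383672 + 879 = 384551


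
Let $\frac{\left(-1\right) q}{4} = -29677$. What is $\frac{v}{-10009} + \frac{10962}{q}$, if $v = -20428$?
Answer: $\frac{1267342841}{594074186} \approx 2.1333$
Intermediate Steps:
$q = 118708$ ($q = \left(-4\right) \left(-29677\right) = 118708$)
$\frac{v}{-10009} + \frac{10962}{q} = - \frac{20428}{-10009} + \frac{10962}{118708} = \left(-20428\right) \left(- \frac{1}{10009}\right) + 10962 \cdot \frac{1}{118708} = \frac{20428}{10009} + \frac{5481}{59354} = \frac{1267342841}{594074186}$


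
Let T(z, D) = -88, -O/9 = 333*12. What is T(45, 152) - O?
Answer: 35876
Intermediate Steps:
O = -35964 (O = -2997*12 = -9*3996 = -35964)
T(45, 152) - O = -88 - 1*(-35964) = -88 + 35964 = 35876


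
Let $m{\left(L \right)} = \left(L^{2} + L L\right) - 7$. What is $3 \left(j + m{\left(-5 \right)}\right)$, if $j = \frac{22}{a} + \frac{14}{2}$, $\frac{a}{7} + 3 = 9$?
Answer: $\frac{1061}{7} \approx 151.57$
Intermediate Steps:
$a = 42$ ($a = -21 + 7 \cdot 9 = -21 + 63 = 42$)
$m{\left(L \right)} = -7 + 2 L^{2}$ ($m{\left(L \right)} = \left(L^{2} + L^{2}\right) - 7 = 2 L^{2} - 7 = -7 + 2 L^{2}$)
$j = \frac{158}{21}$ ($j = \frac{22}{42} + \frac{14}{2} = 22 \cdot \frac{1}{42} + 14 \cdot \frac{1}{2} = \frac{11}{21} + 7 = \frac{158}{21} \approx 7.5238$)
$3 \left(j + m{\left(-5 \right)}\right) = 3 \left(\frac{158}{21} - \left(7 - 2 \left(-5\right)^{2}\right)\right) = 3 \left(\frac{158}{21} + \left(-7 + 2 \cdot 25\right)\right) = 3 \left(\frac{158}{21} + \left(-7 + 50\right)\right) = 3 \left(\frac{158}{21} + 43\right) = 3 \cdot \frac{1061}{21} = \frac{1061}{7}$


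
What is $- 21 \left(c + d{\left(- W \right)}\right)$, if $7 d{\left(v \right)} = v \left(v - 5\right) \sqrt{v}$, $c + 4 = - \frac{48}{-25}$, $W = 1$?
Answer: $\frac{1092}{25} - 18 i \approx 43.68 - 18.0 i$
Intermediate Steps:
$c = - \frac{52}{25}$ ($c = -4 - \frac{48}{-25} = -4 - - \frac{48}{25} = -4 + \frac{48}{25} = - \frac{52}{25} \approx -2.08$)
$d{\left(v \right)} = \frac{v^{\frac{3}{2}} \left(-5 + v\right)}{7}$ ($d{\left(v \right)} = \frac{v \left(v - 5\right) \sqrt{v}}{7} = \frac{v \left(-5 + v\right) \sqrt{v}}{7} = \frac{v^{\frac{3}{2}} \left(-5 + v\right)}{7}$)
$- 21 \left(c + d{\left(- W \right)}\right) = - 21 \left(- \frac{52}{25} + \frac{\left(\left(-1\right) 1\right)^{\frac{3}{2}} \left(-5 - 1\right)}{7}\right) = - 21 \left(- \frac{52}{25} + \frac{\left(-1\right)^{\frac{3}{2}} \left(-5 - 1\right)}{7}\right) = - 21 \left(- \frac{52}{25} + \frac{1}{7} \left(- i\right) \left(-6\right)\right) = - 21 \left(- \frac{52}{25} + \frac{6 i}{7}\right) = \frac{1092}{25} - 18 i$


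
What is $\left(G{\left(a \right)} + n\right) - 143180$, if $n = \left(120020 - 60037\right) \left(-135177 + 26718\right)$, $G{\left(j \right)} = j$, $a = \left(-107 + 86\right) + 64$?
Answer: $-6505839334$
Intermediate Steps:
$a = 43$ ($a = -21 + 64 = 43$)
$n = -6505696197$ ($n = 59983 \left(-108459\right) = -6505696197$)
$\left(G{\left(a \right)} + n\right) - 143180 = \left(43 - 6505696197\right) - 143180 = -6505696154 - 143180 = -6505839334$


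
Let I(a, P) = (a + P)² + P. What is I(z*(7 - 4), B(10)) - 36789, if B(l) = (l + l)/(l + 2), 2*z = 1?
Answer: -1323983/36 ≈ -36777.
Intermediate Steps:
z = ½ (z = (½)*1 = ½ ≈ 0.50000)
B(l) = 2*l/(2 + l) (B(l) = (2*l)/(2 + l) = 2*l/(2 + l))
I(a, P) = P + (P + a)² (I(a, P) = (P + a)² + P = P + (P + a)²)
I(z*(7 - 4), B(10)) - 36789 = (2*10/(2 + 10) + (2*10/(2 + 10) + (7 - 4)/2)²) - 36789 = (2*10/12 + (2*10/12 + (½)*3)²) - 36789 = (2*10*(1/12) + (2*10*(1/12) + 3/2)²) - 36789 = (5/3 + (5/3 + 3/2)²) - 36789 = (5/3 + (19/6)²) - 36789 = (5/3 + 361/36) - 36789 = 421/36 - 36789 = -1323983/36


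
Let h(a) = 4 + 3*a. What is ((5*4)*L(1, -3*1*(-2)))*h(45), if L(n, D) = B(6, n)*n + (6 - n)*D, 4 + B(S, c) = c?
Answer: 75060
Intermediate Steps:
B(S, c) = -4 + c
L(n, D) = D*(6 - n) + n*(-4 + n) (L(n, D) = (-4 + n)*n + (6 - n)*D = n*(-4 + n) + D*(6 - n) = D*(6 - n) + n*(-4 + n))
((5*4)*L(1, -3*1*(-2)))*h(45) = ((5*4)*(6*(-3*1*(-2)) + 1*(-4 + 1) - 1*-3*1*(-2)*1))*(4 + 3*45) = (20*(6*(-3*(-2)) + 1*(-3) - 1*(-3*(-2))*1))*(4 + 135) = (20*(6*6 - 3 - 1*6*1))*139 = (20*(36 - 3 - 6))*139 = (20*27)*139 = 540*139 = 75060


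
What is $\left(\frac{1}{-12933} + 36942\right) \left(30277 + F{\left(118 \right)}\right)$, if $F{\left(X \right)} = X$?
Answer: $\frac{14521846049575}{12933} \approx 1.1229 \cdot 10^{9}$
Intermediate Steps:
$\left(\frac{1}{-12933} + 36942\right) \left(30277 + F{\left(118 \right)}\right) = \left(\frac{1}{-12933} + 36942\right) \left(30277 + 118\right) = \left(- \frac{1}{12933} + 36942\right) 30395 = \frac{477770885}{12933} \cdot 30395 = \frac{14521846049575}{12933}$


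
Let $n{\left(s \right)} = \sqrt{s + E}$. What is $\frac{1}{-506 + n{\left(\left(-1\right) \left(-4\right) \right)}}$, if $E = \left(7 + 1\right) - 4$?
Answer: $- \frac{253}{128014} - \frac{\sqrt{2}}{128014} \approx -0.0019874$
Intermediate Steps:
$E = 4$ ($E = 8 - 4 = 4$)
$n{\left(s \right)} = \sqrt{4 + s}$ ($n{\left(s \right)} = \sqrt{s + 4} = \sqrt{4 + s}$)
$\frac{1}{-506 + n{\left(\left(-1\right) \left(-4\right) \right)}} = \frac{1}{-506 + \sqrt{4 - -4}} = \frac{1}{-506 + \sqrt{4 + 4}} = \frac{1}{-506 + \sqrt{8}} = \frac{1}{-506 + 2 \sqrt{2}}$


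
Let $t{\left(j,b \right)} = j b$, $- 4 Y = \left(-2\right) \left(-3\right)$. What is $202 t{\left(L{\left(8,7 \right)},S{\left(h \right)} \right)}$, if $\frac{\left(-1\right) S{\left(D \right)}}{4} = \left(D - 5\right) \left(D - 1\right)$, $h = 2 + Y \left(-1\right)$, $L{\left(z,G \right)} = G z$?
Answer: $169680$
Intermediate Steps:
$Y = - \frac{3}{2}$ ($Y = - \frac{\left(-2\right) \left(-3\right)}{4} = \left(- \frac{1}{4}\right) 6 = - \frac{3}{2} \approx -1.5$)
$h = \frac{7}{2}$ ($h = 2 - - \frac{3}{2} = 2 + \frac{3}{2} = \frac{7}{2} \approx 3.5$)
$S{\left(D \right)} = - 4 \left(-1 + D\right) \left(-5 + D\right)$ ($S{\left(D \right)} = - 4 \left(D - 5\right) \left(D - 1\right) = - 4 \left(-5 + D\right) \left(-1 + D\right) = - 4 \left(-1 + D\right) \left(-5 + D\right)$)
$t{\left(j,b \right)} = b j$
$202 t{\left(L{\left(8,7 \right)},S{\left(h \right)} \right)} = 202 \left(-20 - 4 \left(\frac{7}{2}\right)^{2} + 24 \cdot \frac{7}{2}\right) 7 \cdot 8 = 202 \left(-20 - 49 + 84\right) 56 = 202 \cdot 15 \cdot 56 = 202 \cdot 840 = 169680$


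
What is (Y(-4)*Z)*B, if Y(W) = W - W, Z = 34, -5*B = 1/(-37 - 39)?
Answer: 0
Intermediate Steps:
B = 1/380 (B = -1/(5*(-37 - 39)) = -⅕/(-76) = -⅕*(-1/76) = 1/380 ≈ 0.0026316)
Y(W) = 0
(Y(-4)*Z)*B = (0*34)*(1/380) = 0*(1/380) = 0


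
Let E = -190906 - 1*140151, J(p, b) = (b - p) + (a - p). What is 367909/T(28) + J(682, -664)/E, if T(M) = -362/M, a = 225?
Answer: -1705183571039/59921317 ≈ -28457.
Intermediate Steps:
J(p, b) = 225 + b - 2*p (J(p, b) = (b - p) + (225 - p) = 225 + b - 2*p)
E = -331057 (E = -190906 - 140151 = -331057)
367909/T(28) + J(682, -664)/E = 367909/((-362/28)) + (225 - 664 - 2*682)/(-331057) = 367909/((-362*1/28)) + (225 - 664 - 1364)*(-1/331057) = 367909/(-181/14) - 1803*(-1/331057) = 367909*(-14/181) + 1803/331057 = -5150726/181 + 1803/331057 = -1705183571039/59921317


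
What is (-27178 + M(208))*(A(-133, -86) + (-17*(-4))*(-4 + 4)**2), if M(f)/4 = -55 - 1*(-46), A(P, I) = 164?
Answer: -4463096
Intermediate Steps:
M(f) = -36 (M(f) = 4*(-55 - 1*(-46)) = 4*(-55 + 46) = 4*(-9) = -36)
(-27178 + M(208))*(A(-133, -86) + (-17*(-4))*(-4 + 4)**2) = (-27178 - 36)*(164 + (-17*(-4))*(-4 + 4)**2) = -27214*(164 + 68*0**2) = -27214*(164 + 68*0) = -27214*(164 + 0) = -27214*164 = -4463096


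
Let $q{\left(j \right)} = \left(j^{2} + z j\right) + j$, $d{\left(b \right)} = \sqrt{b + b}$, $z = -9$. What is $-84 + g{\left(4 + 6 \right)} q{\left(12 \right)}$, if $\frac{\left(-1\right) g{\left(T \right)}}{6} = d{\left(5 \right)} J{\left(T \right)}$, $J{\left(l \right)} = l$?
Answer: $-84 - 2880 \sqrt{10} \approx -9191.4$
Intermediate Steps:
$d{\left(b \right)} = \sqrt{2} \sqrt{b}$ ($d{\left(b \right)} = \sqrt{2 b} = \sqrt{2} \sqrt{b}$)
$q{\left(j \right)} = j^{2} - 8 j$ ($q{\left(j \right)} = \left(j^{2} - 9 j\right) + j = j^{2} - 8 j$)
$g{\left(T \right)} = - 6 T \sqrt{10}$ ($g{\left(T \right)} = - 6 \sqrt{2} \sqrt{5} T = - 6 \sqrt{10} T = - 6 T \sqrt{10}$)
$-84 + g{\left(4 + 6 \right)} q{\left(12 \right)} = -84 + - 6 \left(4 + 6\right) \sqrt{10} \cdot 12 \left(-8 + 12\right) = -84 + \left(-6\right) 10 \sqrt{10} \cdot 12 \cdot 4 = -84 + - 60 \sqrt{10} \cdot 48 = -84 - 2880 \sqrt{10}$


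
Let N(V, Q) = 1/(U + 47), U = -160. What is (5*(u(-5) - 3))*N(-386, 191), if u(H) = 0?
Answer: 15/113 ≈ 0.13274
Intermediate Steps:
N(V, Q) = -1/113 (N(V, Q) = 1/(-160 + 47) = 1/(-113) = -1/113)
(5*(u(-5) - 3))*N(-386, 191) = (5*(0 - 3))*(-1/113) = (5*(-3))*(-1/113) = -15*(-1/113) = 15/113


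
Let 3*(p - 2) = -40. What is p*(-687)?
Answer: 7786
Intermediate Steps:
p = -34/3 (p = 2 + (⅓)*(-40) = 2 - 40/3 = -34/3 ≈ -11.333)
p*(-687) = -34/3*(-687) = 7786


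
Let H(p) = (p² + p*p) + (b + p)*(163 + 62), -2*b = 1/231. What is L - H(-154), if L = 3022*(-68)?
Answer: -33614737/154 ≈ -2.1828e+5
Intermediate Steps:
b = -1/462 (b = -½/231 = -½*1/231 = -1/462 ≈ -0.0021645)
L = -205496
H(p) = -75/154 + 2*p² + 225*p (H(p) = (p² + p*p) + (-1/462 + p)*(163 + 62) = (p² + p²) + (-1/462 + p)*225 = 2*p² + (-75/154 + 225*p) = -75/154 + 2*p² + 225*p)
L - H(-154) = -205496 - (-75/154 + 2*(-154)² + 225*(-154)) = -205496 - (-75/154 + 2*23716 - 34650) = -205496 - (-75/154 + 47432 - 34650) = -205496 - 1*1968353/154 = -205496 - 1968353/154 = -33614737/154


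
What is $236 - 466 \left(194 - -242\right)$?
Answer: $-202940$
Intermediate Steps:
$236 - 466 \left(194 - -242\right) = 236 - 466 \left(194 + 242\right) = 236 - 203176 = -202940$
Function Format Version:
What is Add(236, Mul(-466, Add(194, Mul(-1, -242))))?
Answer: -202940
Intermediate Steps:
Add(236, Mul(-466, Add(194, Mul(-1, -242)))) = Add(236, Mul(-466, Add(194, 242))) = Add(236, Mul(-466, 436)) = Add(236, -203176) = -202940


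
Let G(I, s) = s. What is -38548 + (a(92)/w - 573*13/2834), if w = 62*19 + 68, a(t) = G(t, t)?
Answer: -5235705023/135814 ≈ -38551.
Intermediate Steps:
a(t) = t
w = 1246 (w = 1178 + 68 = 1246)
-38548 + (a(92)/w - 573*13/2834) = -38548 + (92/1246 - 573*13/2834) = -38548 + (92*(1/1246) - 7449*1/2834) = -38548 + (46/623 - 573/218) = -38548 - 346951/135814 = -5235705023/135814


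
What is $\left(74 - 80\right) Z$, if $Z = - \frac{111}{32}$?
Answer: $\frac{333}{16} \approx 20.813$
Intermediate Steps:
$Z = - \frac{111}{32}$ ($Z = \left(-111\right) \frac{1}{32} = - \frac{111}{32} \approx -3.4688$)
$\left(74 - 80\right) Z = \left(74 - 80\right) \left(- \frac{111}{32}\right) = \left(-6\right) \left(- \frac{111}{32}\right) = \frac{333}{16}$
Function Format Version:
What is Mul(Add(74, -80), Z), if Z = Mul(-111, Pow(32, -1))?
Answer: Rational(333, 16) ≈ 20.813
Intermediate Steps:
Z = Rational(-111, 32) (Z = Mul(-111, Rational(1, 32)) = Rational(-111, 32) ≈ -3.4688)
Mul(Add(74, -80), Z) = Mul(Add(74, -80), Rational(-111, 32)) = Mul(-6, Rational(-111, 32)) = Rational(333, 16)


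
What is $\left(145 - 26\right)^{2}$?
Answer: $14161$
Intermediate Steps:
$\left(145 - 26\right)^{2} = 119^{2} = 14161$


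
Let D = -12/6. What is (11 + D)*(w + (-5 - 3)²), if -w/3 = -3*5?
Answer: 981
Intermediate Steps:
D = -2 (D = -12*⅙ = -2)
w = 45 (w = -(-9)*5 = -3*(-15) = 45)
(11 + D)*(w + (-5 - 3)²) = (11 - 2)*(45 + (-5 - 3)²) = 9*(45 + (-8)²) = 9*(45 + 64) = 9*109 = 981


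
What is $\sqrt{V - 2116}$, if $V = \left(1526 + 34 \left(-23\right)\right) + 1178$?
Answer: $i \sqrt{194} \approx 13.928 i$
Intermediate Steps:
$V = 1922$ ($V = \left(1526 - 782\right) + 1178 = 744 + 1178 = 1922$)
$\sqrt{V - 2116} = \sqrt{1922 - 2116} = \sqrt{-194} = i \sqrt{194}$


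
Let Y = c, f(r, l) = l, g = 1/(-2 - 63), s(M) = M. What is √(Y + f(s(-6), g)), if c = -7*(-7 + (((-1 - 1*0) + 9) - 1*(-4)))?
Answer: 2*I*√36985/65 ≈ 5.9174*I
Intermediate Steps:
g = -1/65 (g = 1/(-65) = -1/65 ≈ -0.015385)
c = -35 (c = -7*(-7 + (((-1 + 0) + 9) + 4)) = -7*(-7 + ((-1 + 9) + 4)) = -7*(-7 + (8 + 4)) = -7*(-7 + 12) = -7*5 = -35)
Y = -35
√(Y + f(s(-6), g)) = √(-35 - 1/65) = √(-2276/65) = 2*I*√36985/65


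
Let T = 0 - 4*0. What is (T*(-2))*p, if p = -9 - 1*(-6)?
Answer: 0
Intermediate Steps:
p = -3 (p = -9 + 6 = -3)
T = 0 (T = 0 + 0 = 0)
(T*(-2))*p = (0*(-2))*(-3) = 0*(-3) = 0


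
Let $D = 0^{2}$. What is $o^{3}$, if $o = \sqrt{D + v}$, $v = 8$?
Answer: $16 \sqrt{2} \approx 22.627$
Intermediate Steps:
$D = 0$
$o = 2 \sqrt{2}$ ($o = \sqrt{0 + 8} = \sqrt{8} = 2 \sqrt{2} \approx 2.8284$)
$o^{3} = \left(2 \sqrt{2}\right)^{3} = 16 \sqrt{2}$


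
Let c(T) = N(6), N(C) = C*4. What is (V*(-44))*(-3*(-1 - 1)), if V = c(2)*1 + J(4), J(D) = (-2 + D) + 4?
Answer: -7920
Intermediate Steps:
J(D) = 2 + D
N(C) = 4*C
c(T) = 24 (c(T) = 4*6 = 24)
V = 30 (V = 24*1 + (2 + 4) = 24 + 6 = 30)
(V*(-44))*(-3*(-1 - 1)) = (30*(-44))*(-3*(-1 - 1)) = -(-3960)*(-2) = -1320*6 = -7920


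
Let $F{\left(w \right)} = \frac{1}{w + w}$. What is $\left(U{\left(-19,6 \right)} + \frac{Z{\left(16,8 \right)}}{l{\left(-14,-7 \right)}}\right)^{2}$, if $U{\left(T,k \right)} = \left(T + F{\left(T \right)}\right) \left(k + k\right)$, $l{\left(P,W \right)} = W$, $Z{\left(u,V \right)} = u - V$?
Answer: $\frac{931348324}{17689} \approx 52651.0$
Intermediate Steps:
$F{\left(w \right)} = \frac{1}{2 w}$
$U{\left(T,k \right)} = 2 k \left(T + \frac{1}{2 T}\right)$ ($U{\left(T,k \right)} = \left(T + \frac{1}{2 T}\right) \left(k + k\right) = \left(T + \frac{1}{2 T}\right) 2 k = 2 k \left(T + \frac{1}{2 T}\right)$)
$\left(U{\left(-19,6 \right)} + \frac{Z{\left(16,8 \right)}}{l{\left(-14,-7 \right)}}\right)^{2} = \left(\left(\frac{6}{-19} + 2 \left(-19\right) 6\right) + \frac{16 - 8}{-7}\right)^{2} = \left(\left(6 \left(- \frac{1}{19}\right) - 228\right) + \left(16 - 8\right) \left(- \frac{1}{7}\right)\right)^{2} = \left(\left(- \frac{6}{19} - 228\right) + 8 \left(- \frac{1}{7}\right)\right)^{2} = \left(- \frac{4338}{19} - \frac{8}{7}\right)^{2} = \left(- \frac{30518}{133}\right)^{2} = \frac{931348324}{17689}$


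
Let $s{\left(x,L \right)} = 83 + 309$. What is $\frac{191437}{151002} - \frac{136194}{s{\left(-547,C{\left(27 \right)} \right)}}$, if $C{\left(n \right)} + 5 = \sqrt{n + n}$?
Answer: $- \frac{5122630771}{14798196} \approx -346.17$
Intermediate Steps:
$C{\left(n \right)} = -5 + \sqrt{2} \sqrt{n}$ ($C{\left(n \right)} = -5 + \sqrt{n + n} = -5 + \sqrt{2 n} = -5 + \sqrt{2} \sqrt{n}$)
$s{\left(x,L \right)} = 392$
$\frac{191437}{151002} - \frac{136194}{s{\left(-547,C{\left(27 \right)} \right)}} = \frac{191437}{151002} - \frac{136194}{392} = 191437 \cdot \frac{1}{151002} - \frac{68097}{196} = \frac{191437}{151002} - \frac{68097}{196} = - \frac{5122630771}{14798196}$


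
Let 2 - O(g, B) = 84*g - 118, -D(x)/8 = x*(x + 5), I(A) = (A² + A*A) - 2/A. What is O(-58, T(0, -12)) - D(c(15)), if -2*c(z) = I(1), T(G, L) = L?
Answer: 4992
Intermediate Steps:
I(A) = -2/A + 2*A² (I(A) = (A² + A²) - 2/A = 2*A² - 2/A = -2/A + 2*A²)
c(z) = 0 (c(z) = -(-1 + 1³)/1 = -(-1 + 1) = -0 = -½*0 = 0)
D(x) = -8*x*(5 + x) (D(x) = -8*x*(x + 5) = -8*x*(5 + x))
O(g, B) = 120 - 84*g (O(g, B) = 2 - (84*g - 118) = 2 - (-118 + 84*g) = 2 + (118 - 84*g) = 120 - 84*g)
O(-58, T(0, -12)) - D(c(15)) = (120 - 84*(-58)) - (-8)*0*(5 + 0) = (120 + 4872) - (-8)*0*5 = 4992 - 1*0 = 4992 + 0 = 4992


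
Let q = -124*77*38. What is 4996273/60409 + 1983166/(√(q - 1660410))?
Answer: 4996273/60409 - 991583*I*√2023234/1011617 ≈ 82.707 - 1394.2*I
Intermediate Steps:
q = -362824 (q = -9548*38 = -362824)
4996273/60409 + 1983166/(√(q - 1660410)) = 4996273/60409 + 1983166/(√(-362824 - 1660410)) = 4996273*(1/60409) + 1983166/(√(-2023234)) = 4996273/60409 + 1983166/((I*√2023234)) = 4996273/60409 + 1983166*(-I*√2023234/2023234) = 4996273/60409 - 991583*I*√2023234/1011617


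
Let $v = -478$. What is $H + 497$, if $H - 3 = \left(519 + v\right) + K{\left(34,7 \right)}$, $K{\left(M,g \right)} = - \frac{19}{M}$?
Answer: $\frac{18375}{34} \approx 540.44$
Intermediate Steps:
$H = \frac{1477}{34}$ ($H = 3 + \left(\left(519 - 478\right) - \frac{19}{34}\right) = 3 + \left(41 - \frac{19}{34}\right) = 3 + \frac{1375}{34} = \frac{1477}{34} \approx 43.441$)
$H + 497 = \frac{1477}{34} + 497 = \frac{18375}{34}$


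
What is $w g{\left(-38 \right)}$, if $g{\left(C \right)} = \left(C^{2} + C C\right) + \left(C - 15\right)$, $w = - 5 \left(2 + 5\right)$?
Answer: $-99225$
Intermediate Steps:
$w = -35$ ($w = \left(-5\right) 7 = -35$)
$g{\left(C \right)} = -15 + C + 2 C^{2}$ ($g{\left(C \right)} = \left(C^{2} + C^{2}\right) + \left(-15 + C\right) = 2 C^{2} + \left(-15 + C\right) = -15 + C + 2 C^{2}$)
$w g{\left(-38 \right)} = - 35 \left(-15 - 38 + 2 \left(-38\right)^{2}\right) = - 35 \left(-15 - 38 + 2 \cdot 1444\right) = - 35 \left(-15 - 38 + 2888\right) = \left(-35\right) 2835 = -99225$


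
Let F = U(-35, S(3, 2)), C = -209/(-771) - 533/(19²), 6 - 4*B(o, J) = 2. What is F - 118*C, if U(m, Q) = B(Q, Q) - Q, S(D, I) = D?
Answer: 39031630/278331 ≈ 140.23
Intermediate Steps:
B(o, J) = 1 (B(o, J) = 3/2 - ¼*2 = 3/2 - ½ = 1)
U(m, Q) = 1 - Q
C = -335494/278331 (C = -209*(-1/771) - 533/361 = 209/771 - 533*1/361 = 209/771 - 533/361 = -335494/278331 ≈ -1.2054)
F = -2 (F = 1 - 1*3 = 1 - 3 = -2)
F - 118*C = -2 - 118*(-335494/278331) = -2 + 39588292/278331 = 39031630/278331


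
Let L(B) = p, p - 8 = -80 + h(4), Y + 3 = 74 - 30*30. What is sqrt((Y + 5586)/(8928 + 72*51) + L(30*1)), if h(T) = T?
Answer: I*sqrt(11928602)/420 ≈ 8.2233*I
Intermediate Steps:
Y = -829 (Y = -3 + (74 - 30*30) = -3 + (74 - 900) = -3 - 826 = -829)
p = -68 (p = 8 + (-80 + 4) = 8 - 76 = -68)
L(B) = -68
sqrt((Y + 5586)/(8928 + 72*51) + L(30*1)) = sqrt((-829 + 5586)/(8928 + 72*51) - 68) = sqrt(4757/(8928 + 3672) - 68) = sqrt(4757/12600 - 68) = sqrt(-852043/12600) = I*sqrt(11928602)/420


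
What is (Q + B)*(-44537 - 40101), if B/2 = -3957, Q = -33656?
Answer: 3518401660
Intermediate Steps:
B = -7914 (B = 2*(-3957) = -7914)
(Q + B)*(-44537 - 40101) = (-33656 - 7914)*(-44537 - 40101) = -41570*(-84638) = 3518401660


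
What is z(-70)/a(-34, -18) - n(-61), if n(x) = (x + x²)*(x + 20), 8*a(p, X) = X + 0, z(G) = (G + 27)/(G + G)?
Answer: 47268857/315 ≈ 1.5006e+5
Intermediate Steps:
z(G) = (27 + G)/(2*G) (z(G) = (27 + G)/((2*G)) = (27 + G)*(1/(2*G)) = (27 + G)/(2*G))
a(p, X) = X/8 (a(p, X) = (X + 0)/8 = X/8)
n(x) = (20 + x)*(x + x²) (n(x) = (x + x²)*(20 + x) = (20 + x)*(x + x²))
z(-70)/a(-34, -18) - n(-61) = ((½)*(27 - 70)/(-70))/(((⅛)*(-18))) - (-61)*(20 + (-61)² + 21*(-61)) = ((½)*(-1/70)*(-43))/(-9/4) - (-61)*(20 + 3721 - 1281) = (43/140)*(-4/9) - (-61)*2460 = -43/315 - 1*(-150060) = -43/315 + 150060 = 47268857/315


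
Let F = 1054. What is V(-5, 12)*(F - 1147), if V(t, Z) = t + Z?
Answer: -651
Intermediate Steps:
V(t, Z) = Z + t
V(-5, 12)*(F - 1147) = (12 - 5)*(1054 - 1147) = 7*(-93) = -651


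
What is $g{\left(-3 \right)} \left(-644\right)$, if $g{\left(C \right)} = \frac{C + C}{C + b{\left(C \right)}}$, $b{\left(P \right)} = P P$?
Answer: $644$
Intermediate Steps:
$b{\left(P \right)} = P^{2}$
$g{\left(C \right)} = \frac{2 C}{C + C^{2}}$ ($g{\left(C \right)} = \frac{C + C}{C + C^{2}} = \frac{2 C}{C + C^{2}}$)
$g{\left(-3 \right)} \left(-644\right) = \frac{2}{1 - 3} \left(-644\right) = \frac{2}{-2} \left(-644\right) = 2 \left(- \frac{1}{2}\right) \left(-644\right) = \left(-1\right) \left(-644\right) = 644$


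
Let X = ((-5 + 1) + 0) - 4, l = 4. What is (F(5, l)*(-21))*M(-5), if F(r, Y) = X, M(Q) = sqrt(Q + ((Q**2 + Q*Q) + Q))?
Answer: 336*sqrt(10) ≈ 1062.5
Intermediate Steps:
X = -8 (X = (-4 + 0) - 4 = -4 - 4 = -8)
M(Q) = sqrt(2*Q + 2*Q**2) (M(Q) = sqrt(Q + ((Q**2 + Q**2) + Q)) = sqrt(Q + (2*Q**2 + Q)) = sqrt(Q + (Q + 2*Q**2)) = sqrt(2*Q + 2*Q**2))
F(r, Y) = -8
(F(5, l)*(-21))*M(-5) = (-8*(-21))*(sqrt(2)*sqrt(-5*(1 - 5))) = 168*(sqrt(2)*sqrt(-5*(-4))) = 168*(sqrt(2)*sqrt(20)) = 168*(sqrt(2)*(2*sqrt(5))) = 168*(2*sqrt(10)) = 336*sqrt(10)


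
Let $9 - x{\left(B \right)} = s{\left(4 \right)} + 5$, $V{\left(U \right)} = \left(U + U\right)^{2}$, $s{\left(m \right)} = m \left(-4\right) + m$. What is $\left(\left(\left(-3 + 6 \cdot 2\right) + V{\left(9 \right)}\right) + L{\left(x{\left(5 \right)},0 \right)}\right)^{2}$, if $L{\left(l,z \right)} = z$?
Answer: $110889$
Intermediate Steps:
$s{\left(m \right)} = - 3 m$ ($s{\left(m \right)} = - 4 m + m = - 3 m$)
$V{\left(U \right)} = 4 U^{2}$ ($V{\left(U \right)} = \left(2 U\right)^{2} = 4 U^{2}$)
$x{\left(B \right)} = 16$ ($x{\left(B \right)} = 9 - \left(\left(-3\right) 4 + 5\right) = 9 - \left(-12 + 5\right) = 9 - -7 = 9 + 7 = 16$)
$\left(\left(\left(-3 + 6 \cdot 2\right) + V{\left(9 \right)}\right) + L{\left(x{\left(5 \right)},0 \right)}\right)^{2} = \left(\left(\left(-3 + 6 \cdot 2\right) + 4 \cdot 9^{2}\right) + 0\right)^{2} = \left(\left(\left(-3 + 12\right) + 4 \cdot 81\right) + 0\right)^{2} = \left(\left(9 + 324\right) + 0\right)^{2} = \left(333 + 0\right)^{2} = 333^{2} = 110889$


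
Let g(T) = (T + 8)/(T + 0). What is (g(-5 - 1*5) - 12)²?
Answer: 3481/25 ≈ 139.24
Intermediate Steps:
g(T) = (8 + T)/T
(g(-5 - 1*5) - 12)² = ((8 + (-5 - 1*5))/(-5 - 1*5) - 12)² = ((8 + (-5 - 5))/(-5 - 5) - 12)² = ((8 - 10)/(-10) - 12)² = (-⅒*(-2) - 12)² = (⅕ - 12)² = (-59/5)² = 3481/25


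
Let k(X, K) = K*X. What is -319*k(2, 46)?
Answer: -29348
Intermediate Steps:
-319*k(2, 46) = -14674*2 = -319*92 = -29348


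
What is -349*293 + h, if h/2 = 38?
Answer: -102181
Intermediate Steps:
h = 76 (h = 2*38 = 76)
-349*293 + h = -349*293 + 76 = -102257 + 76 = -102181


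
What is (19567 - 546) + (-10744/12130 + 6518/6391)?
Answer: 737286073933/38761415 ≈ 19021.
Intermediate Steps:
(19567 - 546) + (-10744/12130 + 6518/6391) = 19021 + (-10744*1/12130 + 6518*(1/6391)) = 19021 + (-5372/6065 + 6518/6391) = 19021 + 5199218/38761415 = 737286073933/38761415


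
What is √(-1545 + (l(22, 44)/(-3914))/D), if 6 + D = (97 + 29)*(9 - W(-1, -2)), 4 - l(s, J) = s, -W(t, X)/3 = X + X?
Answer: I*√1514781888222/31312 ≈ 39.307*I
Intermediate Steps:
W(t, X) = -6*X (W(t, X) = -3*(X + X) = -6*X)
l(s, J) = 4 - s
D = -384 (D = -6 + (97 + 29)*(9 - (-6)*(-2)) = -6 + 126*(9 - 1*12) = -6 + 126*(9 - 12) = -6 + 126*(-3) = -6 - 378 = -384)
√(-1545 + (l(22, 44)/(-3914))/D) = √(-1545 + ((4 - 1*22)/(-3914))/(-384)) = √(-1545 + ((4 - 22)*(-1/3914))*(-1/384)) = √(-1545 - 18*(-1/3914)*(-1/384)) = √(-1545 + (9/1957)*(-1/384)) = √(-1545 - 3/250496) = √(-387016323/250496) = I*√1514781888222/31312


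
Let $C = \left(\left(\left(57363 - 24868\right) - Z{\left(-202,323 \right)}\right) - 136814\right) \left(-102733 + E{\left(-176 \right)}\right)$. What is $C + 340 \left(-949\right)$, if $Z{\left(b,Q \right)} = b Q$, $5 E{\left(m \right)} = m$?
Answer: $\frac{20075696093}{5} \approx 4.0151 \cdot 10^{9}$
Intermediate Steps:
$E{\left(m \right)} = \frac{m}{5}$
$Z{\left(b,Q \right)} = Q b$
$C = \frac{20077309393}{5}$ ($C = \left(\left(\left(57363 - 24868\right) - 323 \left(-202\right)\right) - 136814\right) \left(-102733 + \frac{1}{5} \left(-176\right)\right) = \left(\left(\left(57363 - 24868\right) - -65246\right) - 136814\right) \left(-102733 - \frac{176}{5}\right) = \left(\left(32495 + 65246\right) - 136814\right) \left(- \frac{513841}{5}\right) = \left(97741 - 136814\right) \left(- \frac{513841}{5}\right) = \left(-39073\right) \left(- \frac{513841}{5}\right) = \frac{20077309393}{5} \approx 4.0155 \cdot 10^{9}$)
$C + 340 \left(-949\right) = \frac{20077309393}{5} + 340 \left(-949\right) = \frac{20077309393}{5} - 322660 = \frac{20075696093}{5}$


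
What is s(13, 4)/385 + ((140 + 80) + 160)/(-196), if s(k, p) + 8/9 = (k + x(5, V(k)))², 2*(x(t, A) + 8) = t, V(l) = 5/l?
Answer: -174149/97020 ≈ -1.7950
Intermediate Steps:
x(t, A) = -8 + t/2
s(k, p) = -8/9 + (-11/2 + k)² (s(k, p) = -8/9 + (k + (-8 + (½)*5))² = -8/9 + (k + (-8 + 5/2))² = -8/9 + (k - 11/2)² = -8/9 + (-11/2 + k)²)
s(13, 4)/385 + ((140 + 80) + 160)/(-196) = (1057/36 + 13² - 11*13)/385 + ((140 + 80) + 160)/(-196) = (1057/36 + 169 - 143)*(1/385) + (220 + 160)*(-1/196) = (1993/36)*(1/385) + 380*(-1/196) = 1993/13860 - 95/49 = -174149/97020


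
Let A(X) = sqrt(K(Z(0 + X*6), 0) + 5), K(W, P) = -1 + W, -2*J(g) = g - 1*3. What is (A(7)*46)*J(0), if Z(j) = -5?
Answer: 69*I ≈ 69.0*I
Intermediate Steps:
J(g) = 3/2 - g/2 (J(g) = -(g - 1*3)/2 = -(g - 3)/2 = -(-3 + g)/2 = 3/2 - g/2)
A(X) = I (A(X) = sqrt((-1 - 5) + 5) = sqrt(-6 + 5) = sqrt(-1) = I)
(A(7)*46)*J(0) = (I*46)*(3/2 - 1/2*0) = (46*I)*(3/2 + 0) = (46*I)*(3/2) = 69*I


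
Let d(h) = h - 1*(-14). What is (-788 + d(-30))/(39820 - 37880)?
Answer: -201/485 ≈ -0.41443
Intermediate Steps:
d(h) = 14 + h (d(h) = h + 14 = 14 + h)
(-788 + d(-30))/(39820 - 37880) = (-788 + (14 - 30))/(39820 - 37880) = (-788 - 16)/1940 = -804*1/1940 = -201/485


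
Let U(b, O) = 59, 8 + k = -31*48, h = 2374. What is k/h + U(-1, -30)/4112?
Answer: -3005743/4880944 ≈ -0.61581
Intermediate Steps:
k = -1496 (k = -8 - 31*48 = -8 - 1488 = -1496)
k/h + U(-1, -30)/4112 = -1496/2374 + 59/4112 = -1496*1/2374 + 59*(1/4112) = -748/1187 + 59/4112 = -3005743/4880944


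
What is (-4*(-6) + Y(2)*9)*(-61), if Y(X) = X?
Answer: -2562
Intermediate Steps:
(-4*(-6) + Y(2)*9)*(-61) = (-4*(-6) + 2*9)*(-61) = (24 + 18)*(-61) = 42*(-61) = -2562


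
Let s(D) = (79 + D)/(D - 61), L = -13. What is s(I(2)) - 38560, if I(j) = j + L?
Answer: -694097/18 ≈ -38561.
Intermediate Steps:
I(j) = -13 + j (I(j) = j - 13 = -13 + j)
s(D) = (79 + D)/(-61 + D)
s(I(2)) - 38560 = (79 + (-13 + 2))/(-61 + (-13 + 2)) - 38560 = (79 - 11)/(-61 - 11) - 38560 = 68/(-72) - 38560 = -1/72*68 - 38560 = -17/18 - 38560 = -694097/18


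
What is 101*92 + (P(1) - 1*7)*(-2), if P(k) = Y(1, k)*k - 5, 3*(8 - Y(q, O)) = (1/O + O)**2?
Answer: 27908/3 ≈ 9302.7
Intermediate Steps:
Y(q, O) = 8 - (O + 1/O)**2/3 (Y(q, O) = 8 - (1/O + O)**2/3 = 8 - (O + 1/O)**2/3)
P(k) = -5 + (-1 - k**4 + 22*k**2)/(3*k) (P(k) = ((-1 - k**4 + 22*k**2)/(3*k**2))*k - 5 = (-1 - k**4 + 22*k**2)/(3*k) - 5 = -5 + (-1 - k**4 + 22*k**2)/(3*k))
101*92 + (P(1) - 1*7)*(-2) = 101*92 + ((1/3)*(-1 - 1*1**4 - 15*1 + 22*1**2)/1 - 1*7)*(-2) = 9292 + ((1/3)*1*(-1 - 1*1 - 15 + 22*1) - 7)*(-2) = 9292 + ((1/3)*1*(-1 - 1 - 15 + 22) - 7)*(-2) = 9292 + ((1/3)*1*5 - 7)*(-2) = 9292 + (5/3 - 7)*(-2) = 9292 - 16/3*(-2) = 9292 + 32/3 = 27908/3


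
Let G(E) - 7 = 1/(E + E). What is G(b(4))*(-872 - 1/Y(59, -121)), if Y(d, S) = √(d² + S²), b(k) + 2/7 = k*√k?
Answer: -166334/27 - 763*√18122/1957176 ≈ -6160.6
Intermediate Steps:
b(k) = -2/7 + k^(3/2) (b(k) = -2/7 + k*√k = -2/7 + k^(3/2))
G(E) = 7 + 1/(2*E) (G(E) = 7 + 1/(E + E) = 7 + 1/(2*E))
Y(d, S) = √(S² + d²)
G(b(4))*(-872 - 1/Y(59, -121)) = (7 + 1/(2*(-2/7 + 4^(3/2))))*(-872 - 1/(√((-121)² + 59²))) = (7 + 1/(2*(-2/7 + 8)))*(-872 - 1/(√(14641 + 3481))) = (7 + 1/(2*(54/7)))*(-872 - 1/(√18122)) = (7 + (½)*(7/54))*(-872 - √18122/18122) = (7 + 7/108)*(-872 - √18122/18122) = 763*(-872 - √18122/18122)/108 = -166334/27 - 763*√18122/1957176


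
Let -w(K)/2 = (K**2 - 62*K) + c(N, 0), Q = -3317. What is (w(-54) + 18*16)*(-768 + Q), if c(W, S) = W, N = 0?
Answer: 50000400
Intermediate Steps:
w(K) = -2*K**2 + 124*K (w(K) = -2*((K**2 - 62*K) + 0) = -2*(K**2 - 62*K) = -2*K**2 + 124*K)
(w(-54) + 18*16)*(-768 + Q) = (2*(-54)*(62 - 1*(-54)) + 18*16)*(-768 - 3317) = (2*(-54)*(62 + 54) + 288)*(-4085) = (2*(-54)*116 + 288)*(-4085) = (-12528 + 288)*(-4085) = -12240*(-4085) = 50000400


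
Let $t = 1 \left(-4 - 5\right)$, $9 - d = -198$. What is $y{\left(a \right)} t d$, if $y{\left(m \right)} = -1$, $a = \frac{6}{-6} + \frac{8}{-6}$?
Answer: $1863$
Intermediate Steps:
$d = 207$ ($d = 9 - -198 = 9 + 198 = 207$)
$a = - \frac{7}{3}$ ($a = 6 \left(- \frac{1}{6}\right) + 8 \left(- \frac{1}{6}\right) = -1 - \frac{4}{3} = - \frac{7}{3} \approx -2.3333$)
$t = -9$ ($t = 1 \left(-9\right) = -9$)
$y{\left(a \right)} t d = \left(-1\right) \left(-9\right) 207 = 9 \cdot 207 = 1863$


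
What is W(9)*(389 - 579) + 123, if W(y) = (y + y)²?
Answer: -61437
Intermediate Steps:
W(y) = 4*y² (W(y) = (2*y)² = 4*y²)
W(9)*(389 - 579) + 123 = (4*9²)*(389 - 579) + 123 = (4*81)*(-190) + 123 = 324*(-190) + 123 = -61560 + 123 = -61437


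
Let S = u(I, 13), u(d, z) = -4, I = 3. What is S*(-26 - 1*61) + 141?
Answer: 489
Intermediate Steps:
S = -4
S*(-26 - 1*61) + 141 = -4*(-26 - 1*61) + 141 = -4*(-26 - 61) + 141 = -4*(-87) + 141 = 348 + 141 = 489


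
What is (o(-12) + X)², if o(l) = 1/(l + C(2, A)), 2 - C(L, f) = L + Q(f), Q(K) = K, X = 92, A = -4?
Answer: 540225/64 ≈ 8441.0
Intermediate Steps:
C(L, f) = 2 - L - f (C(L, f) = 2 - (L + f) = 2 + (-L - f) = 2 - L - f)
o(l) = 1/(4 + l) (o(l) = 1/(l + (2 - 1*2 - 1*(-4))) = 1/(l + (2 - 2 + 4)) = 1/(l + 4) = 1/(4 + l))
(o(-12) + X)² = (1/(4 - 12) + 92)² = (1/(-8) + 92)² = (-⅛ + 92)² = (735/8)² = 540225/64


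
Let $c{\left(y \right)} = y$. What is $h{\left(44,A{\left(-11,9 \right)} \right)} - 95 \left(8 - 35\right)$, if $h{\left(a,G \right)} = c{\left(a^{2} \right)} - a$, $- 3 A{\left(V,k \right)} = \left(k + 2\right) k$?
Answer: $4457$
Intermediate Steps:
$A{\left(V,k \right)} = - \frac{k \left(2 + k\right)}{3}$ ($A{\left(V,k \right)} = - \frac{\left(k + 2\right) k}{3} = - \frac{\left(2 + k\right) k}{3} = - \frac{k \left(2 + k\right)}{3}$)
$h{\left(a,G \right)} = a^{2} - a$
$h{\left(44,A{\left(-11,9 \right)} \right)} - 95 \left(8 - 35\right) = 44 \left(-1 + 44\right) - 95 \left(8 - 35\right) = 44 \cdot 43 - -2565 = 1892 + 2565 = 4457$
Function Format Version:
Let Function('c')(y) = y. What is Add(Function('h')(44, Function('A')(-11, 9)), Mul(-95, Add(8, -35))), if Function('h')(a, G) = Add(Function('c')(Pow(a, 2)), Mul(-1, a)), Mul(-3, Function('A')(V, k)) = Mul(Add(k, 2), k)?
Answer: 4457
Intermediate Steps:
Function('A')(V, k) = Mul(Rational(-1, 3), k, Add(2, k)) (Function('A')(V, k) = Mul(Rational(-1, 3), Mul(Add(k, 2), k)) = Mul(Rational(-1, 3), Mul(Add(2, k), k)) = Mul(Rational(-1, 3), Mul(k, Add(2, k))) = Mul(Rational(-1, 3), k, Add(2, k)))
Function('h')(a, G) = Add(Pow(a, 2), Mul(-1, a))
Add(Function('h')(44, Function('A')(-11, 9)), Mul(-95, Add(8, -35))) = Add(Mul(44, Add(-1, 44)), Mul(-95, Add(8, -35))) = Add(Mul(44, 43), Mul(-95, -27)) = Add(1892, 2565) = 4457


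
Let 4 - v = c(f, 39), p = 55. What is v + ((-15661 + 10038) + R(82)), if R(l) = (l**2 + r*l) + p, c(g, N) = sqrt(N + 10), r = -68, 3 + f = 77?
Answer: -4423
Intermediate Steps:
f = 74 (f = -3 + 77 = 74)
c(g, N) = sqrt(10 + N)
R(l) = 55 + l**2 - 68*l (R(l) = (l**2 - 68*l) + 55 = 55 + l**2 - 68*l)
v = -3 (v = 4 - sqrt(10 + 39) = 4 - sqrt(49) = 4 - 1*7 = 4 - 7 = -3)
v + ((-15661 + 10038) + R(82)) = -3 + ((-15661 + 10038) + (55 + 82**2 - 68*82)) = -3 + (-5623 + (55 + 6724 - 5576)) = -3 + (-5623 + 1203) = -3 - 4420 = -4423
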